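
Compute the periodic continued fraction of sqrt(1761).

[41; (1, 26, 1, 82)]

Write x_i = (sqrt(1761) + m_i)/d_i with (m_0, d_0) = (0, 1). a_0 = floor(sqrt(1761)) = 41, since 41^2 = 1681 <= 1761 < 1764 = 42^2.
Iterate m_{i+1} = d_i*a_i - m_i, d_{i+1} = (1761 - m_{i+1}^2)/d_i, a_{i+1} = floor((a_0 + m_{i+1})/d_{i+1}):
  m_1 = 1*41 - 0 = 41, d_1 = (1761 - 41^2)/1 = 80/1 = 80, a_1 = floor((41 + 41)/80) = 1.
  m_2 = 80*1 - 41 = 39, d_2 = (1761 - 39^2)/80 = 240/80 = 3, a_2 = floor((41 + 39)/3) = 26.
  m_3 = 3*26 - 39 = 39, d_3 = (1761 - 39^2)/3 = 240/3 = 80, a_3 = floor((41 + 39)/80) = 1.
  m_4 = 80*1 - 39 = 41, d_4 = (1761 - 41^2)/80 = 80/80 = 1, a_4 = floor((41 + 41)/1) = 82.
  m_5 = 1*82 - 41 = 41, d_5 = (1761 - 41^2)/1 = 80/1 = 80: (m_5, d_5) = (m_1, d_1) = (41, 80), so from here the quotients repeat a_1, ..., a_4; the period length is 4.
Hence the expansion of sqrt(1761) is a_0 = 41 followed by the repeating block 1, 26, 1, 82 (period 4).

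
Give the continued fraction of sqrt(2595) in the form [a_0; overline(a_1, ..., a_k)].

Write x_i = (sqrt(2595) + m_i)/d_i with (m_0, d_0) = (0, 1). a_0 = floor(sqrt(2595)) = 50, since 50^2 = 2500 <= 2595 < 2601 = 51^2.
Iterate m_{i+1} = d_i*a_i - m_i, d_{i+1} = (2595 - m_{i+1}^2)/d_i, a_{i+1} = floor((a_0 + m_{i+1})/d_{i+1}):
  m_1 = 1*50 - 0 = 50, d_1 = (2595 - 50^2)/1 = 95/1 = 95, a_1 = floor((50 + 50)/95) = 1.
  m_2 = 95*1 - 50 = 45, d_2 = (2595 - 45^2)/95 = 570/95 = 6, a_2 = floor((50 + 45)/6) = 15.
  m_3 = 6*15 - 45 = 45, d_3 = (2595 - 45^2)/6 = 570/6 = 95, a_3 = floor((50 + 45)/95) = 1.
  m_4 = 95*1 - 45 = 50, d_4 = (2595 - 50^2)/95 = 95/95 = 1, a_4 = floor((50 + 50)/1) = 100.
  m_5 = 1*100 - 50 = 50, d_5 = (2595 - 50^2)/1 = 95/1 = 95: (m_5, d_5) = (m_1, d_1) = (50, 95), so from here the quotients repeat a_1, ..., a_4; the period length is 4.
Hence the expansion of sqrt(2595) is a_0 = 50 followed by the repeating block 1, 15, 1, 100 (period 4).

[50; overline(1, 15, 1, 100)]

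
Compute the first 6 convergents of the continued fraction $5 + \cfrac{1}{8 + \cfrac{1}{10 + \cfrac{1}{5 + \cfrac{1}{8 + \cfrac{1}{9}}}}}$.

Using the convergent recurrence p_i = a_i*p_{i-1} + p_{i-2}, q_i = a_i*q_{i-1} + q_{i-2} with p_{-2}=0, p_{-1}=1, q_{-2}=1, q_{-1}=0:
  i=0: a_0=5, p_0 = 5*1 + 0 = 5, q_0 = 5*0 + 1 = 1.
  i=1: a_1=8, p_1 = 8*5 + 1 = 41, q_1 = 8*1 + 0 = 8.
  i=2: a_2=10, p_2 = 10*41 + 5 = 415, q_2 = 10*8 + 1 = 81.
  i=3: a_3=5, p_3 = 5*415 + 41 = 2116, q_3 = 5*81 + 8 = 413.
  i=4: a_4=8, p_4 = 8*2116 + 415 = 17343, q_4 = 8*413 + 81 = 3385.
  i=5: a_5=9, p_5 = 9*17343 + 2116 = 158203, q_5 = 9*3385 + 413 = 30878.

5/1, 41/8, 415/81, 2116/413, 17343/3385, 158203/30878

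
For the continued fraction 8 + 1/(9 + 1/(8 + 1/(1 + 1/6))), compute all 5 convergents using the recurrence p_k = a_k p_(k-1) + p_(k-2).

Using the convergent recurrence p_i = a_i*p_{i-1} + p_{i-2}, q_i = a_i*q_{i-1} + q_{i-2} with p_{-2}=0, p_{-1}=1, q_{-2}=1, q_{-1}=0:
  i=0: a_0=8, p_0 = 8*1 + 0 = 8, q_0 = 8*0 + 1 = 1.
  i=1: a_1=9, p_1 = 9*8 + 1 = 73, q_1 = 9*1 + 0 = 9.
  i=2: a_2=8, p_2 = 8*73 + 8 = 592, q_2 = 8*9 + 1 = 73.
  i=3: a_3=1, p_3 = 1*592 + 73 = 665, q_3 = 1*73 + 9 = 82.
  i=4: a_4=6, p_4 = 6*665 + 592 = 4582, q_4 = 6*82 + 73 = 565.

8/1, 73/9, 592/73, 665/82, 4582/565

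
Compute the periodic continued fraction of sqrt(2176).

[46; (1, 1, 1, 5, 6, 23, 6, 5, 1, 1, 1, 92)]

Write x_i = (sqrt(2176) + m_i)/d_i with (m_0, d_0) = (0, 1). a_0 = floor(sqrt(2176)) = 46, since 46^2 = 2116 <= 2176 < 2209 = 47^2.
Iterate m_{i+1} = d_i*a_i - m_i, d_{i+1} = (2176 - m_{i+1}^2)/d_i, a_{i+1} = floor((a_0 + m_{i+1})/d_{i+1}):
  m_1 = 1*46 - 0 = 46, d_1 = (2176 - 46^2)/1 = 60/1 = 60, a_1 = floor((46 + 46)/60) = 1.
  m_2 = 60*1 - 46 = 14, d_2 = (2176 - 14^2)/60 = 1980/60 = 33, a_2 = floor((46 + 14)/33) = 1.
  m_3 = 33*1 - 14 = 19, d_3 = (2176 - 19^2)/33 = 1815/33 = 55, a_3 = floor((46 + 19)/55) = 1.
  m_4 = 55*1 - 19 = 36, d_4 = (2176 - 36^2)/55 = 880/55 = 16, a_4 = floor((46 + 36)/16) = 5.
  m_5 = 16*5 - 36 = 44, d_5 = (2176 - 44^2)/16 = 240/16 = 15, a_5 = floor((46 + 44)/15) = 6.
  m_6 = 15*6 - 44 = 46, d_6 = (2176 - 46^2)/15 = 60/15 = 4, a_6 = floor((46 + 46)/4) = 23.
  m_7 = 4*23 - 46 = 46, d_7 = (2176 - 46^2)/4 = 60/4 = 15, a_7 = floor((46 + 46)/15) = 6.
  m_8 = 15*6 - 46 = 44, d_8 = (2176 - 44^2)/15 = 240/15 = 16, a_8 = floor((46 + 44)/16) = 5.
  m_9 = 16*5 - 44 = 36, d_9 = (2176 - 36^2)/16 = 880/16 = 55, a_9 = floor((46 + 36)/55) = 1.
  m_10 = 55*1 - 36 = 19, d_10 = (2176 - 19^2)/55 = 1815/55 = 33, a_10 = floor((46 + 19)/33) = 1.
  m_11 = 33*1 - 19 = 14, d_11 = (2176 - 14^2)/33 = 1980/33 = 60, a_11 = floor((46 + 14)/60) = 1.
  m_12 = 60*1 - 14 = 46, d_12 = (2176 - 46^2)/60 = 60/60 = 1, a_12 = floor((46 + 46)/1) = 92.
  m_13 = 1*92 - 46 = 46, d_13 = (2176 - 46^2)/1 = 60/1 = 60: (m_13, d_13) = (m_1, d_1) = (46, 60), so from here the quotients repeat a_1, ..., a_12; the period length is 12.
Hence the expansion of sqrt(2176) is a_0 = 46 followed by the repeating block 1, 1, 1, 5, 6, 23, 6, 5, 1, 1, 1, 92 (period 12).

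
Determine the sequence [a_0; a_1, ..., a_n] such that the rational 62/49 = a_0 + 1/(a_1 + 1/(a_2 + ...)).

[1; 3, 1, 3, 3]

Run the Euclidean algorithm on 62 and 49; the successive quotients are the partial quotients a_0, a_1, ... (each step inverts the fractional part left over by the previous one):
  62 = 1*49 + 13, so a_0 = 1.
  49 = 3*13 + 10, so a_1 = 3.
  13 = 1*10 + 3, so a_2 = 1.
  10 = 3*3 + 1, so a_3 = 3.
  3 = 3*1 + 0, so a_4 = 3.
The remainder reaches 0 after 5 divisions, so the expansion has 5 partial quotients, read off in order.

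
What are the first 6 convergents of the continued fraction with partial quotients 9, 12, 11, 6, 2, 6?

Using the convergent recurrence p_i = a_i*p_{i-1} + p_{i-2}, q_i = a_i*q_{i-1} + q_{i-2} with p_{-2}=0, p_{-1}=1, q_{-2}=1, q_{-1}=0:
  i=0: a_0=9, p_0 = 9*1 + 0 = 9, q_0 = 9*0 + 1 = 1.
  i=1: a_1=12, p_1 = 12*9 + 1 = 109, q_1 = 12*1 + 0 = 12.
  i=2: a_2=11, p_2 = 11*109 + 9 = 1208, q_2 = 11*12 + 1 = 133.
  i=3: a_3=6, p_3 = 6*1208 + 109 = 7357, q_3 = 6*133 + 12 = 810.
  i=4: a_4=2, p_4 = 2*7357 + 1208 = 15922, q_4 = 2*810 + 133 = 1753.
  i=5: a_5=6, p_5 = 6*15922 + 7357 = 102889, q_5 = 6*1753 + 810 = 11328.

9/1, 109/12, 1208/133, 7357/810, 15922/1753, 102889/11328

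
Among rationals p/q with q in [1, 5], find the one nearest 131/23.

Expand x = 131/23 as a continued fraction with the Euclidean algorithm:
  131 = 5*23 + 16, so a_0 = 5.
  23 = 1*16 + 7, so a_1 = 1.
  16 = 2*7 + 2, so a_2 = 2.
  7 = 3*2 + 1, so a_3 = 3.
  2 = 2*1 + 0, so a_4 = 2.
so x = [5; 1, 2, 3, 2].
Convergents (p_i = a_i*p_{i-1} + p_{i-2}, q_i = a_i*q_{i-1} + q_{i-2} with p_{-2}=0, p_{-1}=1, q_{-2}=1, q_{-1}=0), until the denominator exceeds 5:
  i=0: a_0=5, p_0 = 5*1 + 0 = 5, q_0 = 5*0 + 1 = 1.
  i=1: a_1=1, p_1 = 1*5 + 1 = 6, q_1 = 1*1 + 0 = 1.
  i=2: a_2=2, p_2 = 2*6 + 5 = 17, q_2 = 2*1 + 1 = 3.
  i=3: a_3=3, p_3 = 3*17 + 6 = 57, q_3 = 3*3 + 1 = 10.
q_3 = 10 > 5, so the last convergent with denominator <= 5 is p_2/q_2 = 17/3.
The closest fraction with denominator <= 5 is either p_2/q_2 or the intermediate fraction (k*p_2 + p_1)/(k*q_2 + q_1) with the largest k >= 1 whose denominator stays <= 5; these approach x as k grows, and every other convergent or intermediate fraction in range is farther away.
Largest k: floor((5 - q_1)/q_2) = floor((5 - 1)/3) = 1.
That gives (1*17 + 6)/(1*3 + 1) = 23/4.
Compare the errors: |x - 17/3| = |131*3 - 17*23|/(23*3) = 2/69, and |x - 23/4| = |131*4 - 23*23|/(23*4) = 5/92.
Cross-multiplying, 2*92 = 184 < 345 = 5*69, so 2/69 is smaller: the convergent 17/3 is closer to x than 23/4.

17/3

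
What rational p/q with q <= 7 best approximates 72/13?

39/7

Expand x = 72/13 as a continued fraction with the Euclidean algorithm:
  72 = 5*13 + 7, so a_0 = 5.
  13 = 1*7 + 6, so a_1 = 1.
  7 = 1*6 + 1, so a_2 = 1.
  6 = 6*1 + 0, so a_3 = 6.
so x = [5; 1, 1, 6].
Convergents (p_i = a_i*p_{i-1} + p_{i-2}, q_i = a_i*q_{i-1} + q_{i-2} with p_{-2}=0, p_{-1}=1, q_{-2}=1, q_{-1}=0), until the denominator exceeds 7:
  i=0: a_0=5, p_0 = 5*1 + 0 = 5, q_0 = 5*0 + 1 = 1.
  i=1: a_1=1, p_1 = 1*5 + 1 = 6, q_1 = 1*1 + 0 = 1.
  i=2: a_2=1, p_2 = 1*6 + 5 = 11, q_2 = 1*1 + 1 = 2.
  i=3: a_3=6, p_3 = 6*11 + 6 = 72, q_3 = 6*2 + 1 = 13.
q_3 = 13 > 7, so the last convergent with denominator <= 7 is p_2/q_2 = 11/2.
The closest fraction with denominator <= 7 is either p_2/q_2 or the intermediate fraction (k*p_2 + p_1)/(k*q_2 + q_1) with the largest k >= 1 whose denominator stays <= 7; these approach x as k grows, and every other convergent or intermediate fraction in range is farther away.
Largest k: floor((7 - q_1)/q_2) = floor((7 - 1)/2) = 3.
That gives (3*11 + 6)/(3*2 + 1) = 39/7.
Compare the errors: |x - 11/2| = |72*2 - 11*13|/(13*2) = 1/26, and |x - 39/7| = |72*7 - 39*13|/(13*7) = 3/91.
Cross-multiplying, 3*26 = 78 < 91 = 1*91, so 3/91 is smaller: the intermediate fraction 39/7 is closer to x than 11/2.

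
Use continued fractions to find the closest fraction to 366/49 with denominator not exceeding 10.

67/9

Expand x = 366/49 as a continued fraction with the Euclidean algorithm:
  366 = 7*49 + 23, so a_0 = 7.
  49 = 2*23 + 3, so a_1 = 2.
  23 = 7*3 + 2, so a_2 = 7.
  3 = 1*2 + 1, so a_3 = 1.
  2 = 2*1 + 0, so a_4 = 2.
so x = [7; 2, 7, 1, 2].
Convergents (p_i = a_i*p_{i-1} + p_{i-2}, q_i = a_i*q_{i-1} + q_{i-2} with p_{-2}=0, p_{-1}=1, q_{-2}=1, q_{-1}=0), until the denominator exceeds 10:
  i=0: a_0=7, p_0 = 7*1 + 0 = 7, q_0 = 7*0 + 1 = 1.
  i=1: a_1=2, p_1 = 2*7 + 1 = 15, q_1 = 2*1 + 0 = 2.
  i=2: a_2=7, p_2 = 7*15 + 7 = 112, q_2 = 7*2 + 1 = 15.
q_2 = 15 > 10, so the last convergent with denominator <= 10 is p_1/q_1 = 15/2.
The closest fraction with denominator <= 10 is either p_1/q_1 or the intermediate fraction (k*p_1 + p_0)/(k*q_1 + q_0) with the largest k >= 1 whose denominator stays <= 10; these approach x as k grows, and every other convergent or intermediate fraction in range is farther away.
Largest k: floor((10 - q_0)/q_1) = floor((10 - 1)/2) = 4.
That gives (4*15 + 7)/(4*2 + 1) = 67/9.
Compare the errors: |x - 15/2| = |366*2 - 15*49|/(49*2) = 3/98, and |x - 67/9| = |366*9 - 67*49|/(49*9) = 11/441.
Cross-multiplying, 11*98 = 1078 < 1323 = 3*441, so 11/441 is smaller: the intermediate fraction 67/9 is closer to x than 15/2.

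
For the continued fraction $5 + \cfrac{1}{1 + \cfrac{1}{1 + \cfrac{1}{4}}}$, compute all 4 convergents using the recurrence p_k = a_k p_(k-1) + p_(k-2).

5/1, 6/1, 11/2, 50/9

Using the convergent recurrence p_i = a_i*p_{i-1} + p_{i-2}, q_i = a_i*q_{i-1} + q_{i-2} with p_{-2}=0, p_{-1}=1, q_{-2}=1, q_{-1}=0:
  i=0: a_0=5, p_0 = 5*1 + 0 = 5, q_0 = 5*0 + 1 = 1.
  i=1: a_1=1, p_1 = 1*5 + 1 = 6, q_1 = 1*1 + 0 = 1.
  i=2: a_2=1, p_2 = 1*6 + 5 = 11, q_2 = 1*1 + 1 = 2.
  i=3: a_3=4, p_3 = 4*11 + 6 = 50, q_3 = 4*2 + 1 = 9.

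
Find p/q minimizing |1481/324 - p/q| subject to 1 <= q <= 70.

Expand x = 1481/324 as a continued fraction with the Euclidean algorithm:
  1481 = 4*324 + 185, so a_0 = 4.
  324 = 1*185 + 139, so a_1 = 1.
  185 = 1*139 + 46, so a_2 = 1.
  139 = 3*46 + 1, so a_3 = 3.
  46 = 46*1 + 0, so a_4 = 46.
so x = [4; 1, 1, 3, 46].
Convergents (p_i = a_i*p_{i-1} + p_{i-2}, q_i = a_i*q_{i-1} + q_{i-2} with p_{-2}=0, p_{-1}=1, q_{-2}=1, q_{-1}=0), until the denominator exceeds 70:
  i=0: a_0=4, p_0 = 4*1 + 0 = 4, q_0 = 4*0 + 1 = 1.
  i=1: a_1=1, p_1 = 1*4 + 1 = 5, q_1 = 1*1 + 0 = 1.
  i=2: a_2=1, p_2 = 1*5 + 4 = 9, q_2 = 1*1 + 1 = 2.
  i=3: a_3=3, p_3 = 3*9 + 5 = 32, q_3 = 3*2 + 1 = 7.
  i=4: a_4=46, p_4 = 46*32 + 9 = 1481, q_4 = 46*7 + 2 = 324.
q_4 = 324 > 70, so the last convergent with denominator <= 70 is p_3/q_3 = 32/7.
The closest fraction with denominator <= 70 is either p_3/q_3 or the intermediate fraction (k*p_3 + p_2)/(k*q_3 + q_2) with the largest k >= 1 whose denominator stays <= 70; these approach x as k grows, and every other convergent or intermediate fraction in range is farther away.
Largest k: floor((70 - q_2)/q_3) = floor((70 - 2)/7) = 9.
That gives (9*32 + 9)/(9*7 + 2) = 297/65.
Compare the errors: |x - 32/7| = |1481*7 - 32*324|/(324*7) = 1/2268, and |x - 297/65| = |1481*65 - 297*324|/(324*65) = 37/21060.
Cross-multiplying, 1*21060 = 21060 < 83916 = 37*2268, so 1/2268 is smaller: the convergent 32/7 is closer to x than 297/65.

32/7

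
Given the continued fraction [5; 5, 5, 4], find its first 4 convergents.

5/1, 26/5, 135/26, 566/109

Using the convergent recurrence p_i = a_i*p_{i-1} + p_{i-2}, q_i = a_i*q_{i-1} + q_{i-2} with p_{-2}=0, p_{-1}=1, q_{-2}=1, q_{-1}=0:
  i=0: a_0=5, p_0 = 5*1 + 0 = 5, q_0 = 5*0 + 1 = 1.
  i=1: a_1=5, p_1 = 5*5 + 1 = 26, q_1 = 5*1 + 0 = 5.
  i=2: a_2=5, p_2 = 5*26 + 5 = 135, q_2 = 5*5 + 1 = 26.
  i=3: a_3=4, p_3 = 4*135 + 26 = 566, q_3 = 4*26 + 5 = 109.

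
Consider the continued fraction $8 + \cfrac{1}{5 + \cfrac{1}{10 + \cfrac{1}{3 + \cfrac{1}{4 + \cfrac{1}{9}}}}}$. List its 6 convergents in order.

Using the convergent recurrence p_i = a_i*p_{i-1} + p_{i-2}, q_i = a_i*q_{i-1} + q_{i-2} with p_{-2}=0, p_{-1}=1, q_{-2}=1, q_{-1}=0:
  i=0: a_0=8, p_0 = 8*1 + 0 = 8, q_0 = 8*0 + 1 = 1.
  i=1: a_1=5, p_1 = 5*8 + 1 = 41, q_1 = 5*1 + 0 = 5.
  i=2: a_2=10, p_2 = 10*41 + 8 = 418, q_2 = 10*5 + 1 = 51.
  i=3: a_3=3, p_3 = 3*418 + 41 = 1295, q_3 = 3*51 + 5 = 158.
  i=4: a_4=4, p_4 = 4*1295 + 418 = 5598, q_4 = 4*158 + 51 = 683.
  i=5: a_5=9, p_5 = 9*5598 + 1295 = 51677, q_5 = 9*683 + 158 = 6305.

8/1, 41/5, 418/51, 1295/158, 5598/683, 51677/6305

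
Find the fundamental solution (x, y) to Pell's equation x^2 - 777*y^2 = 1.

(x, y) = (223, 8)

First expand sqrt(777) as a continued fraction. With x_i = (sqrt(777) + m_i)/d_i and (m_0, d_0) = (0, 1): a_0 = floor(sqrt(777)) = 27, since 27^2 = 729 <= 777 < 784 = 28^2.
Iterate m_{i+1} = d_i*a_i - m_i, d_{i+1} = (777 - m_{i+1}^2)/d_i, a_{i+1} = floor((a_0 + m_{i+1})/d_{i+1}):
  m_1 = 1*27 - 0 = 27, d_1 = (777 - 27^2)/1 = 48/1 = 48, a_1 = floor((27 + 27)/48) = 1.
  m_2 = 48*1 - 27 = 21, d_2 = (777 - 21^2)/48 = 336/48 = 7, a_2 = floor((27 + 21)/7) = 6.
  m_3 = 7*6 - 21 = 21, d_3 = (777 - 21^2)/7 = 336/7 = 48, a_3 = floor((27 + 21)/48) = 1.
  m_4 = 48*1 - 21 = 27, d_4 = (777 - 27^2)/48 = 48/48 = 1, a_4 = floor((27 + 27)/1) = 54.
  m_5 = 1*54 - 27 = 27, d_5 = (777 - 27^2)/1 = 48/1 = 48: (m_5, d_5) = (m_1, d_1) = (27, 48), so from here the quotients repeat a_1, ..., a_4; the period length is 4.
So sqrt(777) = [27; (1, 6, 1, 54)] with period length k = 4.
k is even, so the fundamental solution of x^2 - 777y^2 = 1 is (p_{k-1}, q_{k-1}) = (p_3, q_3); compute convergents through index 3.
Convergents (p_i = a_i*p_{i-1} + p_{i-2}, q_i = a_i*q_{i-1} + q_{i-2} with p_{-2}=0, p_{-1}=1, q_{-2}=1, q_{-1}=0):
  i=0: a_0=27, p_0 = 27*1 + 0 = 27, q_0 = 27*0 + 1 = 1.
  i=1: a_1=1, p_1 = 1*27 + 1 = 28, q_1 = 1*1 + 0 = 1.
  i=2: a_2=6, p_2 = 6*28 + 27 = 195, q_2 = 6*1 + 1 = 7.
  i=3: a_3=1, p_3 = 1*195 + 28 = 223, q_3 = 1*7 + 1 = 8.
Check: 223^2 - 777*8^2 = 49729 - 49728 = 1, so (x, y) = (223, 8) solves the equation, and by the theorem it is the least positive solution.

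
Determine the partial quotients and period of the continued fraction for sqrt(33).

[5; (1, 2, 1, 10)]

Write x_i = (sqrt(33) + m_i)/d_i with (m_0, d_0) = (0, 1). a_0 = floor(sqrt(33)) = 5, since 5^2 = 25 <= 33 < 36 = 6^2.
Iterate m_{i+1} = d_i*a_i - m_i, d_{i+1} = (33 - m_{i+1}^2)/d_i, a_{i+1} = floor((a_0 + m_{i+1})/d_{i+1}):
  m_1 = 1*5 - 0 = 5, d_1 = (33 - 5^2)/1 = 8/1 = 8, a_1 = floor((5 + 5)/8) = 1.
  m_2 = 8*1 - 5 = 3, d_2 = (33 - 3^2)/8 = 24/8 = 3, a_2 = floor((5 + 3)/3) = 2.
  m_3 = 3*2 - 3 = 3, d_3 = (33 - 3^2)/3 = 24/3 = 8, a_3 = floor((5 + 3)/8) = 1.
  m_4 = 8*1 - 3 = 5, d_4 = (33 - 5^2)/8 = 8/8 = 1, a_4 = floor((5 + 5)/1) = 10.
  m_5 = 1*10 - 5 = 5, d_5 = (33 - 5^2)/1 = 8/1 = 8: (m_5, d_5) = (m_1, d_1) = (5, 8), so from here the quotients repeat a_1, ..., a_4; the period length is 4.
Hence the expansion of sqrt(33) is a_0 = 5 followed by the repeating block 1, 2, 1, 10 (period 4).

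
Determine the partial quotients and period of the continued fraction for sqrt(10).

Write x_i = (sqrt(10) + m_i)/d_i with (m_0, d_0) = (0, 1). a_0 = floor(sqrt(10)) = 3, since 3^2 = 9 <= 10 < 16 = 4^2.
Iterate m_{i+1} = d_i*a_i - m_i, d_{i+1} = (10 - m_{i+1}^2)/d_i, a_{i+1} = floor((a_0 + m_{i+1})/d_{i+1}):
  m_1 = 1*3 - 0 = 3, d_1 = (10 - 3^2)/1 = 1/1 = 1, a_1 = floor((3 + 3)/1) = 6.
  m_2 = 1*6 - 3 = 3, d_2 = (10 - 3^2)/1 = 1/1 = 1: (m_2, d_2) = (m_1, d_1) = (3, 1), so from here the quotient a_1 repeats; the period length is 1.
Hence the expansion of sqrt(10) is a_0 = 3 followed by the repeating block 6 (period 1).

[3; (6)]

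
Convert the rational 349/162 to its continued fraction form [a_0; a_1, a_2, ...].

Run the Euclidean algorithm on 349 and 162; the successive quotients are the partial quotients a_0, a_1, ... (each step inverts the fractional part left over by the previous one):
  349 = 2*162 + 25, so a_0 = 2.
  162 = 6*25 + 12, so a_1 = 6.
  25 = 2*12 + 1, so a_2 = 2.
  12 = 12*1 + 0, so a_3 = 12.
The remainder reaches 0 after 4 divisions, so the expansion has 4 partial quotients, read off in order.

[2; 6, 2, 12]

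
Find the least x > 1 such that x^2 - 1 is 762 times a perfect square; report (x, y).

(x, y) = (6349, 230)

First expand sqrt(762) as a continued fraction. With x_i = (sqrt(762) + m_i)/d_i and (m_0, d_0) = (0, 1): a_0 = floor(sqrt(762)) = 27, since 27^2 = 729 <= 762 < 784 = 28^2.
Iterate m_{i+1} = d_i*a_i - m_i, d_{i+1} = (762 - m_{i+1}^2)/d_i, a_{i+1} = floor((a_0 + m_{i+1})/d_{i+1}):
  m_1 = 1*27 - 0 = 27, d_1 = (762 - 27^2)/1 = 33/1 = 33, a_1 = floor((27 + 27)/33) = 1.
  m_2 = 33*1 - 27 = 6, d_2 = (762 - 6^2)/33 = 726/33 = 22, a_2 = floor((27 + 6)/22) = 1.
  m_3 = 22*1 - 6 = 16, d_3 = (762 - 16^2)/22 = 506/22 = 23, a_3 = floor((27 + 16)/23) = 1.
  m_4 = 23*1 - 16 = 7, d_4 = (762 - 7^2)/23 = 713/23 = 31, a_4 = floor((27 + 7)/31) = 1.
  m_5 = 31*1 - 7 = 24, d_5 = (762 - 24^2)/31 = 186/31 = 6, a_5 = floor((27 + 24)/6) = 8.
  m_6 = 6*8 - 24 = 24, d_6 = (762 - 24^2)/6 = 186/6 = 31, a_6 = floor((27 + 24)/31) = 1.
  m_7 = 31*1 - 24 = 7, d_7 = (762 - 7^2)/31 = 713/31 = 23, a_7 = floor((27 + 7)/23) = 1.
  m_8 = 23*1 - 7 = 16, d_8 = (762 - 16^2)/23 = 506/23 = 22, a_8 = floor((27 + 16)/22) = 1.
  m_9 = 22*1 - 16 = 6, d_9 = (762 - 6^2)/22 = 726/22 = 33, a_9 = floor((27 + 6)/33) = 1.
  m_10 = 33*1 - 6 = 27, d_10 = (762 - 27^2)/33 = 33/33 = 1, a_10 = floor((27 + 27)/1) = 54.
  m_11 = 1*54 - 27 = 27, d_11 = (762 - 27^2)/1 = 33/1 = 33: (m_11, d_11) = (m_1, d_1) = (27, 33), so from here the quotients repeat a_1, ..., a_10; the period length is 10.
So sqrt(762) = [27; (1, 1, 1, 1, 8, 1, 1, 1, 1, 54)] with period length k = 10.
k is even, so the fundamental solution of x^2 - 762y^2 = 1 is (p_{k-1}, q_{k-1}) = (p_9, q_9); compute convergents through index 9.
Convergents (p_i = a_i*p_{i-1} + p_{i-2}, q_i = a_i*q_{i-1} + q_{i-2} with p_{-2}=0, p_{-1}=1, q_{-2}=1, q_{-1}=0):
  i=0: a_0=27, p_0 = 27*1 + 0 = 27, q_0 = 27*0 + 1 = 1.
  i=1: a_1=1, p_1 = 1*27 + 1 = 28, q_1 = 1*1 + 0 = 1.
  i=2: a_2=1, p_2 = 1*28 + 27 = 55, q_2 = 1*1 + 1 = 2.
  i=3: a_3=1, p_3 = 1*55 + 28 = 83, q_3 = 1*2 + 1 = 3.
  i=4: a_4=1, p_4 = 1*83 + 55 = 138, q_4 = 1*3 + 2 = 5.
  i=5: a_5=8, p_5 = 8*138 + 83 = 1187, q_5 = 8*5 + 3 = 43.
  i=6: a_6=1, p_6 = 1*1187 + 138 = 1325, q_6 = 1*43 + 5 = 48.
  i=7: a_7=1, p_7 = 1*1325 + 1187 = 2512, q_7 = 1*48 + 43 = 91.
  i=8: a_8=1, p_8 = 1*2512 + 1325 = 3837, q_8 = 1*91 + 48 = 139.
  i=9: a_9=1, p_9 = 1*3837 + 2512 = 6349, q_9 = 1*139 + 91 = 230.
Check: 6349^2 - 762*230^2 = 40309801 - 40309800 = 1, so (x, y) = (6349, 230) solves the equation, and by the theorem it is the least positive solution.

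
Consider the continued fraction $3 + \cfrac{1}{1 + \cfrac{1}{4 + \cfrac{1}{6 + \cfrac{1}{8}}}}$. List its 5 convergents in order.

3/1, 4/1, 19/5, 118/31, 963/253

Using the convergent recurrence p_i = a_i*p_{i-1} + p_{i-2}, q_i = a_i*q_{i-1} + q_{i-2} with p_{-2}=0, p_{-1}=1, q_{-2}=1, q_{-1}=0:
  i=0: a_0=3, p_0 = 3*1 + 0 = 3, q_0 = 3*0 + 1 = 1.
  i=1: a_1=1, p_1 = 1*3 + 1 = 4, q_1 = 1*1 + 0 = 1.
  i=2: a_2=4, p_2 = 4*4 + 3 = 19, q_2 = 4*1 + 1 = 5.
  i=3: a_3=6, p_3 = 6*19 + 4 = 118, q_3 = 6*5 + 1 = 31.
  i=4: a_4=8, p_4 = 8*118 + 19 = 963, q_4 = 8*31 + 5 = 253.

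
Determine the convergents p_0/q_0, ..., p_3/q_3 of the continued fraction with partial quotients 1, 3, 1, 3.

1/1, 4/3, 5/4, 19/15

Using the convergent recurrence p_i = a_i*p_{i-1} + p_{i-2}, q_i = a_i*q_{i-1} + q_{i-2} with p_{-2}=0, p_{-1}=1, q_{-2}=1, q_{-1}=0:
  i=0: a_0=1, p_0 = 1*1 + 0 = 1, q_0 = 1*0 + 1 = 1.
  i=1: a_1=3, p_1 = 3*1 + 1 = 4, q_1 = 3*1 + 0 = 3.
  i=2: a_2=1, p_2 = 1*4 + 1 = 5, q_2 = 1*3 + 1 = 4.
  i=3: a_3=3, p_3 = 3*5 + 4 = 19, q_3 = 3*4 + 3 = 15.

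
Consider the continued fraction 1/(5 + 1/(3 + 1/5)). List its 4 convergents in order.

Using the convergent recurrence p_i = a_i*p_{i-1} + p_{i-2}, q_i = a_i*q_{i-1} + q_{i-2} with p_{-2}=0, p_{-1}=1, q_{-2}=1, q_{-1}=0:
  i=0: a_0=0, p_0 = 0*1 + 0 = 0, q_0 = 0*0 + 1 = 1.
  i=1: a_1=5, p_1 = 5*0 + 1 = 1, q_1 = 5*1 + 0 = 5.
  i=2: a_2=3, p_2 = 3*1 + 0 = 3, q_2 = 3*5 + 1 = 16.
  i=3: a_3=5, p_3 = 5*3 + 1 = 16, q_3 = 5*16 + 5 = 85.

0/1, 1/5, 3/16, 16/85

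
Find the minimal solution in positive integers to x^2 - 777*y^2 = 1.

(x, y) = (223, 8)

First expand sqrt(777) as a continued fraction. With x_i = (sqrt(777) + m_i)/d_i and (m_0, d_0) = (0, 1): a_0 = floor(sqrt(777)) = 27, since 27^2 = 729 <= 777 < 784 = 28^2.
Iterate m_{i+1} = d_i*a_i - m_i, d_{i+1} = (777 - m_{i+1}^2)/d_i, a_{i+1} = floor((a_0 + m_{i+1})/d_{i+1}):
  m_1 = 1*27 - 0 = 27, d_1 = (777 - 27^2)/1 = 48/1 = 48, a_1 = floor((27 + 27)/48) = 1.
  m_2 = 48*1 - 27 = 21, d_2 = (777 - 21^2)/48 = 336/48 = 7, a_2 = floor((27 + 21)/7) = 6.
  m_3 = 7*6 - 21 = 21, d_3 = (777 - 21^2)/7 = 336/7 = 48, a_3 = floor((27 + 21)/48) = 1.
  m_4 = 48*1 - 21 = 27, d_4 = (777 - 27^2)/48 = 48/48 = 1, a_4 = floor((27 + 27)/1) = 54.
  m_5 = 1*54 - 27 = 27, d_5 = (777 - 27^2)/1 = 48/1 = 48: (m_5, d_5) = (m_1, d_1) = (27, 48), so from here the quotients repeat a_1, ..., a_4; the period length is 4.
So sqrt(777) = [27; (1, 6, 1, 54)] with period length k = 4.
k is even, so the fundamental solution of x^2 - 777y^2 = 1 is (p_{k-1}, q_{k-1}) = (p_3, q_3); compute convergents through index 3.
Convergents (p_i = a_i*p_{i-1} + p_{i-2}, q_i = a_i*q_{i-1} + q_{i-2} with p_{-2}=0, p_{-1}=1, q_{-2}=1, q_{-1}=0):
  i=0: a_0=27, p_0 = 27*1 + 0 = 27, q_0 = 27*0 + 1 = 1.
  i=1: a_1=1, p_1 = 1*27 + 1 = 28, q_1 = 1*1 + 0 = 1.
  i=2: a_2=6, p_2 = 6*28 + 27 = 195, q_2 = 6*1 + 1 = 7.
  i=3: a_3=1, p_3 = 1*195 + 28 = 223, q_3 = 1*7 + 1 = 8.
Check: 223^2 - 777*8^2 = 49729 - 49728 = 1, so (x, y) = (223, 8) solves the equation, and by the theorem it is the least positive solution.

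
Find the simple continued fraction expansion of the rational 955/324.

[2; 1, 18, 17]

Run the Euclidean algorithm on 955 and 324; the successive quotients are the partial quotients a_0, a_1, ... (each step inverts the fractional part left over by the previous one):
  955 = 2*324 + 307, so a_0 = 2.
  324 = 1*307 + 17, so a_1 = 1.
  307 = 18*17 + 1, so a_2 = 18.
  17 = 17*1 + 0, so a_3 = 17.
The remainder reaches 0 after 4 divisions, so the expansion has 4 partial quotients, read off in order.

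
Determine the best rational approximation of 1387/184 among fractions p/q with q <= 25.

98/13

Expand x = 1387/184 as a continued fraction with the Euclidean algorithm:
  1387 = 7*184 + 99, so a_0 = 7.
  184 = 1*99 + 85, so a_1 = 1.
  99 = 1*85 + 14, so a_2 = 1.
  85 = 6*14 + 1, so a_3 = 6.
  14 = 14*1 + 0, so a_4 = 14.
so x = [7; 1, 1, 6, 14].
Convergents (p_i = a_i*p_{i-1} + p_{i-2}, q_i = a_i*q_{i-1} + q_{i-2} with p_{-2}=0, p_{-1}=1, q_{-2}=1, q_{-1}=0), until the denominator exceeds 25:
  i=0: a_0=7, p_0 = 7*1 + 0 = 7, q_0 = 7*0 + 1 = 1.
  i=1: a_1=1, p_1 = 1*7 + 1 = 8, q_1 = 1*1 + 0 = 1.
  i=2: a_2=1, p_2 = 1*8 + 7 = 15, q_2 = 1*1 + 1 = 2.
  i=3: a_3=6, p_3 = 6*15 + 8 = 98, q_3 = 6*2 + 1 = 13.
  i=4: a_4=14, p_4 = 14*98 + 15 = 1387, q_4 = 14*13 + 2 = 184.
q_4 = 184 > 25, so the last convergent with denominator <= 25 is p_3/q_3 = 98/13.
The closest fraction with denominator <= 25 is either p_3/q_3 or the intermediate fraction (k*p_3 + p_2)/(k*q_3 + q_2) with the largest k >= 1 whose denominator stays <= 25; these approach x as k grows, and every other convergent or intermediate fraction in range is farther away.
Largest k: floor((25 - q_2)/q_3) = floor((25 - 2)/13) = 1.
That gives (1*98 + 15)/(1*13 + 2) = 113/15.
Compare the errors: |x - 98/13| = |1387*13 - 98*184|/(184*13) = 1/2392, and |x - 113/15| = |1387*15 - 113*184|/(184*15) = 13/2760.
Cross-multiplying, 1*2760 = 2760 < 31096 = 13*2392, so 1/2392 is smaller: the convergent 98/13 is closer to x than 113/15.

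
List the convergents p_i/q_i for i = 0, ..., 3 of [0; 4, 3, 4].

0/1, 1/4, 3/13, 13/56

Using the convergent recurrence p_i = a_i*p_{i-1} + p_{i-2}, q_i = a_i*q_{i-1} + q_{i-2} with p_{-2}=0, p_{-1}=1, q_{-2}=1, q_{-1}=0:
  i=0: a_0=0, p_0 = 0*1 + 0 = 0, q_0 = 0*0 + 1 = 1.
  i=1: a_1=4, p_1 = 4*0 + 1 = 1, q_1 = 4*1 + 0 = 4.
  i=2: a_2=3, p_2 = 3*1 + 0 = 3, q_2 = 3*4 + 1 = 13.
  i=3: a_3=4, p_3 = 4*3 + 1 = 13, q_3 = 4*13 + 4 = 56.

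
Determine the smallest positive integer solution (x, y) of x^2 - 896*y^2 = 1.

(x, y) = (449, 15)

First expand sqrt(896) as a continued fraction. With x_i = (sqrt(896) + m_i)/d_i and (m_0, d_0) = (0, 1): a_0 = floor(sqrt(896)) = 29, since 29^2 = 841 <= 896 < 900 = 30^2.
Iterate m_{i+1} = d_i*a_i - m_i, d_{i+1} = (896 - m_{i+1}^2)/d_i, a_{i+1} = floor((a_0 + m_{i+1})/d_{i+1}):
  m_1 = 1*29 - 0 = 29, d_1 = (896 - 29^2)/1 = 55/1 = 55, a_1 = floor((29 + 29)/55) = 1.
  m_2 = 55*1 - 29 = 26, d_2 = (896 - 26^2)/55 = 220/55 = 4, a_2 = floor((29 + 26)/4) = 13.
  m_3 = 4*13 - 26 = 26, d_3 = (896 - 26^2)/4 = 220/4 = 55, a_3 = floor((29 + 26)/55) = 1.
  m_4 = 55*1 - 26 = 29, d_4 = (896 - 29^2)/55 = 55/55 = 1, a_4 = floor((29 + 29)/1) = 58.
  m_5 = 1*58 - 29 = 29, d_5 = (896 - 29^2)/1 = 55/1 = 55: (m_5, d_5) = (m_1, d_1) = (29, 55), so from here the quotients repeat a_1, ..., a_4; the period length is 4.
So sqrt(896) = [29; (1, 13, 1, 58)] with period length k = 4.
k is even, so the fundamental solution of x^2 - 896y^2 = 1 is (p_{k-1}, q_{k-1}) = (p_3, q_3); compute convergents through index 3.
Convergents (p_i = a_i*p_{i-1} + p_{i-2}, q_i = a_i*q_{i-1} + q_{i-2} with p_{-2}=0, p_{-1}=1, q_{-2}=1, q_{-1}=0):
  i=0: a_0=29, p_0 = 29*1 + 0 = 29, q_0 = 29*0 + 1 = 1.
  i=1: a_1=1, p_1 = 1*29 + 1 = 30, q_1 = 1*1 + 0 = 1.
  i=2: a_2=13, p_2 = 13*30 + 29 = 419, q_2 = 13*1 + 1 = 14.
  i=3: a_3=1, p_3 = 1*419 + 30 = 449, q_3 = 1*14 + 1 = 15.
Check: 449^2 - 896*15^2 = 201601 - 201600 = 1, so (x, y) = (449, 15) solves the equation, and by the theorem it is the least positive solution.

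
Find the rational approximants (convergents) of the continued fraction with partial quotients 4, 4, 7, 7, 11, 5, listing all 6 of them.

Using the convergent recurrence p_i = a_i*p_{i-1} + p_{i-2}, q_i = a_i*q_{i-1} + q_{i-2} with p_{-2}=0, p_{-1}=1, q_{-2}=1, q_{-1}=0:
  i=0: a_0=4, p_0 = 4*1 + 0 = 4, q_0 = 4*0 + 1 = 1.
  i=1: a_1=4, p_1 = 4*4 + 1 = 17, q_1 = 4*1 + 0 = 4.
  i=2: a_2=7, p_2 = 7*17 + 4 = 123, q_2 = 7*4 + 1 = 29.
  i=3: a_3=7, p_3 = 7*123 + 17 = 878, q_3 = 7*29 + 4 = 207.
  i=4: a_4=11, p_4 = 11*878 + 123 = 9781, q_4 = 11*207 + 29 = 2306.
  i=5: a_5=5, p_5 = 5*9781 + 878 = 49783, q_5 = 5*2306 + 207 = 11737.

4/1, 17/4, 123/29, 878/207, 9781/2306, 49783/11737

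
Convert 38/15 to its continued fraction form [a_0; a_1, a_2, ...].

Run the Euclidean algorithm on 38 and 15; the successive quotients are the partial quotients a_0, a_1, ... (each step inverts the fractional part left over by the previous one):
  38 = 2*15 + 8, so a_0 = 2.
  15 = 1*8 + 7, so a_1 = 1.
  8 = 1*7 + 1, so a_2 = 1.
  7 = 7*1 + 0, so a_3 = 7.
The remainder reaches 0 after 4 divisions, so the expansion has 4 partial quotients, read off in order.

[2; 1, 1, 7]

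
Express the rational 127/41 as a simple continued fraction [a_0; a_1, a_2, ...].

Run the Euclidean algorithm on 127 and 41; the successive quotients are the partial quotients a_0, a_1, ... (each step inverts the fractional part left over by the previous one):
  127 = 3*41 + 4, so a_0 = 3.
  41 = 10*4 + 1, so a_1 = 10.
  4 = 4*1 + 0, so a_2 = 4.
The remainder reaches 0 after 3 divisions, so the expansion has 3 partial quotients, read off in order.

[3; 10, 4]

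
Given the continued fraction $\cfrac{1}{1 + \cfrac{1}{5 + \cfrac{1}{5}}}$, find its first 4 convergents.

Using the convergent recurrence p_i = a_i*p_{i-1} + p_{i-2}, q_i = a_i*q_{i-1} + q_{i-2} with p_{-2}=0, p_{-1}=1, q_{-2}=1, q_{-1}=0:
  i=0: a_0=0, p_0 = 0*1 + 0 = 0, q_0 = 0*0 + 1 = 1.
  i=1: a_1=1, p_1 = 1*0 + 1 = 1, q_1 = 1*1 + 0 = 1.
  i=2: a_2=5, p_2 = 5*1 + 0 = 5, q_2 = 5*1 + 1 = 6.
  i=3: a_3=5, p_3 = 5*5 + 1 = 26, q_3 = 5*6 + 1 = 31.

0/1, 1/1, 5/6, 26/31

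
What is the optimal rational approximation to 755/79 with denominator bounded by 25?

86/9

Expand x = 755/79 as a continued fraction with the Euclidean algorithm:
  755 = 9*79 + 44, so a_0 = 9.
  79 = 1*44 + 35, so a_1 = 1.
  44 = 1*35 + 9, so a_2 = 1.
  35 = 3*9 + 8, so a_3 = 3.
  9 = 1*8 + 1, so a_4 = 1.
  8 = 8*1 + 0, so a_5 = 8.
so x = [9; 1, 1, 3, 1, 8].
Convergents (p_i = a_i*p_{i-1} + p_{i-2}, q_i = a_i*q_{i-1} + q_{i-2} with p_{-2}=0, p_{-1}=1, q_{-2}=1, q_{-1}=0), until the denominator exceeds 25:
  i=0: a_0=9, p_0 = 9*1 + 0 = 9, q_0 = 9*0 + 1 = 1.
  i=1: a_1=1, p_1 = 1*9 + 1 = 10, q_1 = 1*1 + 0 = 1.
  i=2: a_2=1, p_2 = 1*10 + 9 = 19, q_2 = 1*1 + 1 = 2.
  i=3: a_3=3, p_3 = 3*19 + 10 = 67, q_3 = 3*2 + 1 = 7.
  i=4: a_4=1, p_4 = 1*67 + 19 = 86, q_4 = 1*7 + 2 = 9.
  i=5: a_5=8, p_5 = 8*86 + 67 = 755, q_5 = 8*9 + 7 = 79.
q_5 = 79 > 25, so the last convergent with denominator <= 25 is p_4/q_4 = 86/9.
The closest fraction with denominator <= 25 is either p_4/q_4 or the intermediate fraction (k*p_4 + p_3)/(k*q_4 + q_3) with the largest k >= 1 whose denominator stays <= 25; these approach x as k grows, and every other convergent or intermediate fraction in range is farther away.
Largest k: floor((25 - q_3)/q_4) = floor((25 - 7)/9) = 2.
That gives (2*86 + 67)/(2*9 + 7) = 239/25.
Compare the errors: |x - 86/9| = |755*9 - 86*79|/(79*9) = 1/711, and |x - 239/25| = |755*25 - 239*79|/(79*25) = 6/1975.
Cross-multiplying, 1*1975 = 1975 < 4266 = 6*711, so 1/711 is smaller: the convergent 86/9 is closer to x than 239/25.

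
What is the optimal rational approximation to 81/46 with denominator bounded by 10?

Expand x = 81/46 as a continued fraction with the Euclidean algorithm:
  81 = 1*46 + 35, so a_0 = 1.
  46 = 1*35 + 11, so a_1 = 1.
  35 = 3*11 + 2, so a_2 = 3.
  11 = 5*2 + 1, so a_3 = 5.
  2 = 2*1 + 0, so a_4 = 2.
so x = [1; 1, 3, 5, 2].
Convergents (p_i = a_i*p_{i-1} + p_{i-2}, q_i = a_i*q_{i-1} + q_{i-2} with p_{-2}=0, p_{-1}=1, q_{-2}=1, q_{-1}=0), until the denominator exceeds 10:
  i=0: a_0=1, p_0 = 1*1 + 0 = 1, q_0 = 1*0 + 1 = 1.
  i=1: a_1=1, p_1 = 1*1 + 1 = 2, q_1 = 1*1 + 0 = 1.
  i=2: a_2=3, p_2 = 3*2 + 1 = 7, q_2 = 3*1 + 1 = 4.
  i=3: a_3=5, p_3 = 5*7 + 2 = 37, q_3 = 5*4 + 1 = 21.
q_3 = 21 > 10, so the last convergent with denominator <= 10 is p_2/q_2 = 7/4.
The closest fraction with denominator <= 10 is either p_2/q_2 or the intermediate fraction (k*p_2 + p_1)/(k*q_2 + q_1) with the largest k >= 1 whose denominator stays <= 10; these approach x as k grows, and every other convergent or intermediate fraction in range is farther away.
Largest k: floor((10 - q_1)/q_2) = floor((10 - 1)/4) = 2.
That gives (2*7 + 2)/(2*4 + 1) = 16/9.
Compare the errors: |x - 7/4| = |81*4 - 7*46|/(46*4) = 2/184, and |x - 16/9| = |81*9 - 16*46|/(46*9) = 7/414.
Cross-multiplying, 2*414 = 828 < 1288 = 7*184, so 2/184 is smaller: the convergent 7/4 is closer to x than 16/9.

7/4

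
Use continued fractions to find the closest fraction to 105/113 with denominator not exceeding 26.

Expand x = 105/113 as a continued fraction with the Euclidean algorithm:
  105 = 0*113 + 105, so a_0 = 0.
  113 = 1*105 + 8, so a_1 = 1.
  105 = 13*8 + 1, so a_2 = 13.
  8 = 8*1 + 0, so a_3 = 8.
so x = [0; 1, 13, 8].
Convergents (p_i = a_i*p_{i-1} + p_{i-2}, q_i = a_i*q_{i-1} + q_{i-2} with p_{-2}=0, p_{-1}=1, q_{-2}=1, q_{-1}=0), until the denominator exceeds 26:
  i=0: a_0=0, p_0 = 0*1 + 0 = 0, q_0 = 0*0 + 1 = 1.
  i=1: a_1=1, p_1 = 1*0 + 1 = 1, q_1 = 1*1 + 0 = 1.
  i=2: a_2=13, p_2 = 13*1 + 0 = 13, q_2 = 13*1 + 1 = 14.
  i=3: a_3=8, p_3 = 8*13 + 1 = 105, q_3 = 8*14 + 1 = 113.
q_3 = 113 > 26, so the last convergent with denominator <= 26 is p_2/q_2 = 13/14.
The closest fraction with denominator <= 26 is either p_2/q_2 or the intermediate fraction (k*p_2 + p_1)/(k*q_2 + q_1) with the largest k >= 1 whose denominator stays <= 26; these approach x as k grows, and every other convergent or intermediate fraction in range is farther away.
Largest k: floor((26 - q_1)/q_2) = floor((26 - 1)/14) = 1.
That gives (1*13 + 1)/(1*14 + 1) = 14/15.
Compare the errors: |x - 13/14| = |105*14 - 13*113|/(113*14) = 1/1582, and |x - 14/15| = |105*15 - 14*113|/(113*15) = 7/1695.
Cross-multiplying, 1*1695 = 1695 < 11074 = 7*1582, so 1/1582 is smaller: the convergent 13/14 is closer to x than 14/15.

13/14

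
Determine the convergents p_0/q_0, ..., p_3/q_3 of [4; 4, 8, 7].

Using the convergent recurrence p_i = a_i*p_{i-1} + p_{i-2}, q_i = a_i*q_{i-1} + q_{i-2} with p_{-2}=0, p_{-1}=1, q_{-2}=1, q_{-1}=0:
  i=0: a_0=4, p_0 = 4*1 + 0 = 4, q_0 = 4*0 + 1 = 1.
  i=1: a_1=4, p_1 = 4*4 + 1 = 17, q_1 = 4*1 + 0 = 4.
  i=2: a_2=8, p_2 = 8*17 + 4 = 140, q_2 = 8*4 + 1 = 33.
  i=3: a_3=7, p_3 = 7*140 + 17 = 997, q_3 = 7*33 + 4 = 235.

4/1, 17/4, 140/33, 997/235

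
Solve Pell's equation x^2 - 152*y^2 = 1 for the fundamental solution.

First expand sqrt(152) as a continued fraction. With x_i = (sqrt(152) + m_i)/d_i and (m_0, d_0) = (0, 1): a_0 = floor(sqrt(152)) = 12, since 12^2 = 144 <= 152 < 169 = 13^2.
Iterate m_{i+1} = d_i*a_i - m_i, d_{i+1} = (152 - m_{i+1}^2)/d_i, a_{i+1} = floor((a_0 + m_{i+1})/d_{i+1}):
  m_1 = 1*12 - 0 = 12, d_1 = (152 - 12^2)/1 = 8/1 = 8, a_1 = floor((12 + 12)/8) = 3.
  m_2 = 8*3 - 12 = 12, d_2 = (152 - 12^2)/8 = 8/8 = 1, a_2 = floor((12 + 12)/1) = 24.
  m_3 = 1*24 - 12 = 12, d_3 = (152 - 12^2)/1 = 8/1 = 8: (m_3, d_3) = (m_1, d_1) = (12, 8), so from here the quotients repeat a_1, a_2; the period length is 2.
So sqrt(152) = [12; (3, 24)] with period length k = 2.
k is even, so the fundamental solution of x^2 - 152y^2 = 1 is (p_{k-1}, q_{k-1}) = (p_1, q_1); compute convergents through index 1.
Convergents (p_i = a_i*p_{i-1} + p_{i-2}, q_i = a_i*q_{i-1} + q_{i-2} with p_{-2}=0, p_{-1}=1, q_{-2}=1, q_{-1}=0):
  i=0: a_0=12, p_0 = 12*1 + 0 = 12, q_0 = 12*0 + 1 = 1.
  i=1: a_1=3, p_1 = 3*12 + 1 = 37, q_1 = 3*1 + 0 = 3.
Check: 37^2 - 152*3^2 = 1369 - 1368 = 1, so (x, y) = (37, 3) solves the equation, and by the theorem it is the least positive solution.

(x, y) = (37, 3)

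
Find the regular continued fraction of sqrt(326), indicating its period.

[18; (18, 36)]

Write x_i = (sqrt(326) + m_i)/d_i with (m_0, d_0) = (0, 1). a_0 = floor(sqrt(326)) = 18, since 18^2 = 324 <= 326 < 361 = 19^2.
Iterate m_{i+1} = d_i*a_i - m_i, d_{i+1} = (326 - m_{i+1}^2)/d_i, a_{i+1} = floor((a_0 + m_{i+1})/d_{i+1}):
  m_1 = 1*18 - 0 = 18, d_1 = (326 - 18^2)/1 = 2/1 = 2, a_1 = floor((18 + 18)/2) = 18.
  m_2 = 2*18 - 18 = 18, d_2 = (326 - 18^2)/2 = 2/2 = 1, a_2 = floor((18 + 18)/1) = 36.
  m_3 = 1*36 - 18 = 18, d_3 = (326 - 18^2)/1 = 2/1 = 2: (m_3, d_3) = (m_1, d_1) = (18, 2), so from here the quotients repeat a_1, a_2; the period length is 2.
Hence the expansion of sqrt(326) is a_0 = 18 followed by the repeating block 18, 36 (period 2).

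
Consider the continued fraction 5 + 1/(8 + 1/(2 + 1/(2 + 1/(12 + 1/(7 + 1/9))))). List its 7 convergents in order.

Using the convergent recurrence p_i = a_i*p_{i-1} + p_{i-2}, q_i = a_i*q_{i-1} + q_{i-2} with p_{-2}=0, p_{-1}=1, q_{-2}=1, q_{-1}=0:
  i=0: a_0=5, p_0 = 5*1 + 0 = 5, q_0 = 5*0 + 1 = 1.
  i=1: a_1=8, p_1 = 8*5 + 1 = 41, q_1 = 8*1 + 0 = 8.
  i=2: a_2=2, p_2 = 2*41 + 5 = 87, q_2 = 2*8 + 1 = 17.
  i=3: a_3=2, p_3 = 2*87 + 41 = 215, q_3 = 2*17 + 8 = 42.
  i=4: a_4=12, p_4 = 12*215 + 87 = 2667, q_4 = 12*42 + 17 = 521.
  i=5: a_5=7, p_5 = 7*2667 + 215 = 18884, q_5 = 7*521 + 42 = 3689.
  i=6: a_6=9, p_6 = 9*18884 + 2667 = 172623, q_6 = 9*3689 + 521 = 33722.

5/1, 41/8, 87/17, 215/42, 2667/521, 18884/3689, 172623/33722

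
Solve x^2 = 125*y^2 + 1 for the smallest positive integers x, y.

First expand sqrt(125) as a continued fraction. With x_i = (sqrt(125) + m_i)/d_i and (m_0, d_0) = (0, 1): a_0 = floor(sqrt(125)) = 11, since 11^2 = 121 <= 125 < 144 = 12^2.
Iterate m_{i+1} = d_i*a_i - m_i, d_{i+1} = (125 - m_{i+1}^2)/d_i, a_{i+1} = floor((a_0 + m_{i+1})/d_{i+1}):
  m_1 = 1*11 - 0 = 11, d_1 = (125 - 11^2)/1 = 4/1 = 4, a_1 = floor((11 + 11)/4) = 5.
  m_2 = 4*5 - 11 = 9, d_2 = (125 - 9^2)/4 = 44/4 = 11, a_2 = floor((11 + 9)/11) = 1.
  m_3 = 11*1 - 9 = 2, d_3 = (125 - 2^2)/11 = 121/11 = 11, a_3 = floor((11 + 2)/11) = 1.
  m_4 = 11*1 - 2 = 9, d_4 = (125 - 9^2)/11 = 44/11 = 4, a_4 = floor((11 + 9)/4) = 5.
  m_5 = 4*5 - 9 = 11, d_5 = (125 - 11^2)/4 = 4/4 = 1, a_5 = floor((11 + 11)/1) = 22.
  m_6 = 1*22 - 11 = 11, d_6 = (125 - 11^2)/1 = 4/1 = 4: (m_6, d_6) = (m_1, d_1) = (11, 4), so from here the quotients repeat a_1, ..., a_5; the period length is 5.
So sqrt(125) = [11; (5, 1, 1, 5, 22)] with period length k = 5.
k is odd, so (p_{k-1}, q_{k-1}) only solves x^2 - 125y^2 = -1 and the fundamental solution of x^2 - 125y^2 = 1 is (p_{2k-1}, q_{2k-1}) = (p_9, q_9); compute convergents through index 9, running through the period twice.
Convergents (p_i = a_i*p_{i-1} + p_{i-2}, q_i = a_i*q_{i-1} + q_{i-2} with p_{-2}=0, p_{-1}=1, q_{-2}=1, q_{-1}=0):
  i=0: a_0=11, p_0 = 11*1 + 0 = 11, q_0 = 11*0 + 1 = 1.
  i=1: a_1=5, p_1 = 5*11 + 1 = 56, q_1 = 5*1 + 0 = 5.
  i=2: a_2=1, p_2 = 1*56 + 11 = 67, q_2 = 1*5 + 1 = 6.
  i=3: a_3=1, p_3 = 1*67 + 56 = 123, q_3 = 1*6 + 5 = 11.
  i=4: a_4=5, p_4 = 5*123 + 67 = 682, q_4 = 5*11 + 6 = 61.
  i=5: a_5=22, p_5 = 22*682 + 123 = 15127, q_5 = 22*61 + 11 = 1353.
  i=6: a_6=5, p_6 = 5*15127 + 682 = 76317, q_6 = 5*1353 + 61 = 6826.
  i=7: a_7=1, p_7 = 1*76317 + 15127 = 91444, q_7 = 1*6826 + 1353 = 8179.
  i=8: a_8=1, p_8 = 1*91444 + 76317 = 167761, q_8 = 1*8179 + 6826 = 15005.
  i=9: a_9=5, p_9 = 5*167761 + 91444 = 930249, q_9 = 5*15005 + 8179 = 83204.
Indeed p_4^2 - 125*q_4^2 = 465124 - 465125 = -1, not +1.
Check: 930249^2 - 125*83204^2 = 865363202001 - 865363202000 = 1, so (x, y) = (930249, 83204) solves the equation, and by the theorem it is the least positive solution.

(x, y) = (930249, 83204)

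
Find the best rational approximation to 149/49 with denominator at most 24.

73/24

Expand x = 149/49 as a continued fraction with the Euclidean algorithm:
  149 = 3*49 + 2, so a_0 = 3.
  49 = 24*2 + 1, so a_1 = 24.
  2 = 2*1 + 0, so a_2 = 2.
so x = [3; 24, 2].
Convergents (p_i = a_i*p_{i-1} + p_{i-2}, q_i = a_i*q_{i-1} + q_{i-2} with p_{-2}=0, p_{-1}=1, q_{-2}=1, q_{-1}=0), until the denominator exceeds 24:
  i=0: a_0=3, p_0 = 3*1 + 0 = 3, q_0 = 3*0 + 1 = 1.
  i=1: a_1=24, p_1 = 24*3 + 1 = 73, q_1 = 24*1 + 0 = 24.
  i=2: a_2=2, p_2 = 2*73 + 3 = 149, q_2 = 2*24 + 1 = 49.
q_2 = 49 > 24, so the last convergent with denominator <= 24 is p_1/q_1 = 73/24.
The closest fraction with denominator <= 24 is either p_1/q_1 or the intermediate fraction (k*p_1 + p_0)/(k*q_1 + q_0) with the largest k >= 1 whose denominator stays <= 24; these approach x as k grows, and every other convergent or intermediate fraction in range is farther away.
Largest k: floor((24 - q_0)/q_1) = floor((24 - 1)/24) = 0.
Since k = 0, no intermediate fraction beyond p_1/q_1 has denominator <= 24, so the convergent 73/24 is the closest (its error is |149*24 - 73*49|/(49*24) = 1/1176).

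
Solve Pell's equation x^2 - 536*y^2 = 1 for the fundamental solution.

(x, y) = (145925, 6303)

First expand sqrt(536) as a continued fraction. With x_i = (sqrt(536) + m_i)/d_i and (m_0, d_0) = (0, 1): a_0 = floor(sqrt(536)) = 23, since 23^2 = 529 <= 536 < 576 = 24^2.
Iterate m_{i+1} = d_i*a_i - m_i, d_{i+1} = (536 - m_{i+1}^2)/d_i, a_{i+1} = floor((a_0 + m_{i+1})/d_{i+1}):
  m_1 = 1*23 - 0 = 23, d_1 = (536 - 23^2)/1 = 7/1 = 7, a_1 = floor((23 + 23)/7) = 6.
  m_2 = 7*6 - 23 = 19, d_2 = (536 - 19^2)/7 = 175/7 = 25, a_2 = floor((23 + 19)/25) = 1.
  m_3 = 25*1 - 19 = 6, d_3 = (536 - 6^2)/25 = 500/25 = 20, a_3 = floor((23 + 6)/20) = 1.
  m_4 = 20*1 - 6 = 14, d_4 = (536 - 14^2)/20 = 340/20 = 17, a_4 = floor((23 + 14)/17) = 2.
  m_5 = 17*2 - 14 = 20, d_5 = (536 - 20^2)/17 = 136/17 = 8, a_5 = floor((23 + 20)/8) = 5.
  m_6 = 8*5 - 20 = 20, d_6 = (536 - 20^2)/8 = 136/8 = 17, a_6 = floor((23 + 20)/17) = 2.
  m_7 = 17*2 - 20 = 14, d_7 = (536 - 14^2)/17 = 340/17 = 20, a_7 = floor((23 + 14)/20) = 1.
  m_8 = 20*1 - 14 = 6, d_8 = (536 - 6^2)/20 = 500/20 = 25, a_8 = floor((23 + 6)/25) = 1.
  m_9 = 25*1 - 6 = 19, d_9 = (536 - 19^2)/25 = 175/25 = 7, a_9 = floor((23 + 19)/7) = 6.
  m_10 = 7*6 - 19 = 23, d_10 = (536 - 23^2)/7 = 7/7 = 1, a_10 = floor((23 + 23)/1) = 46.
  m_11 = 1*46 - 23 = 23, d_11 = (536 - 23^2)/1 = 7/1 = 7: (m_11, d_11) = (m_1, d_1) = (23, 7), so from here the quotients repeat a_1, ..., a_10; the period length is 10.
So sqrt(536) = [23; (6, 1, 1, 2, 5, 2, 1, 1, 6, 46)] with period length k = 10.
k is even, so the fundamental solution of x^2 - 536y^2 = 1 is (p_{k-1}, q_{k-1}) = (p_9, q_9); compute convergents through index 9.
Convergents (p_i = a_i*p_{i-1} + p_{i-2}, q_i = a_i*q_{i-1} + q_{i-2} with p_{-2}=0, p_{-1}=1, q_{-2}=1, q_{-1}=0):
  i=0: a_0=23, p_0 = 23*1 + 0 = 23, q_0 = 23*0 + 1 = 1.
  i=1: a_1=6, p_1 = 6*23 + 1 = 139, q_1 = 6*1 + 0 = 6.
  i=2: a_2=1, p_2 = 1*139 + 23 = 162, q_2 = 1*6 + 1 = 7.
  i=3: a_3=1, p_3 = 1*162 + 139 = 301, q_3 = 1*7 + 6 = 13.
  i=4: a_4=2, p_4 = 2*301 + 162 = 764, q_4 = 2*13 + 7 = 33.
  i=5: a_5=5, p_5 = 5*764 + 301 = 4121, q_5 = 5*33 + 13 = 178.
  i=6: a_6=2, p_6 = 2*4121 + 764 = 9006, q_6 = 2*178 + 33 = 389.
  i=7: a_7=1, p_7 = 1*9006 + 4121 = 13127, q_7 = 1*389 + 178 = 567.
  i=8: a_8=1, p_8 = 1*13127 + 9006 = 22133, q_8 = 1*567 + 389 = 956.
  i=9: a_9=6, p_9 = 6*22133 + 13127 = 145925, q_9 = 6*956 + 567 = 6303.
Check: 145925^2 - 536*6303^2 = 21294105625 - 21294105624 = 1, so (x, y) = (145925, 6303) solves the equation, and by the theorem it is the least positive solution.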